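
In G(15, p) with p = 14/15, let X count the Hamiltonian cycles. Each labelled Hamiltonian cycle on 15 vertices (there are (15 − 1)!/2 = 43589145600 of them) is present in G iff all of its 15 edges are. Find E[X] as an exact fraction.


K_15 has (15 − 1)!/2 = 43589145600 labelled Hamiltonian cycles.
For each such Hamiltonian cycle H, let X_H = 1 if all 15 edges of H are present in G. Then P[X_H = 1] = p^{15} = (14/15)^{15} = 155568095557812224/437893890380859375.
By linearity of expectation: E[X] = Σ_H E[X_H] = 43589145600 · p^{15} = 43589145600 · 155568095557812224/437893890380859375 = 1116227221067356419653632/72081298828125.
Numerically: E[X] ≈ 1.5486e+10.

E[X] = 43589145600 · (14/15)^{15} = 1116227221067356419653632/72081298828125 ≈ 1.5486e+10.


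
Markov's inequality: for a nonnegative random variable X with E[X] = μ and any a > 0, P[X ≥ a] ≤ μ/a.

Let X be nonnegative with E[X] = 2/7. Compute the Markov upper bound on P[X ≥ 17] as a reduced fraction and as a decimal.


μ = E[X] = 2/7, a = 17.
Markov: P[X ≥ 17] ≤ μ/a = (2/7)/17 = 2/119.
Numerically: ≈ 0.017.
(Since a = 17 > μ = 0.286, the bound 2/119 is < 1 and informative.)

P[X ≥ 17] ≤ 2/119 ≈ 0.017.


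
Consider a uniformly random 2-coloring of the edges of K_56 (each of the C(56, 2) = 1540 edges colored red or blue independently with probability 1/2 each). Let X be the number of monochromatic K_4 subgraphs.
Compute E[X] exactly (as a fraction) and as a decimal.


Let X = Σ_S X_S over the C(56, 4) = 367290 subsets S of size 4, where X_S = 1 if the K_4 on S is monochromatic.
For a fixed S, the K_4 on S has C(4, 2) = 6 edges. P[all 6 edges red] = (1/2)^6, and likewise for blue, so P[monochromatic] = 2·(1/2)^6 = 2^{1 − 6} = 1/32.
By linearity: E[X] = C(56, 4) · 2^{1 − 6} = 367290 · 1/32 = 183645/16.
Numerically: E[X] ≈ 11477.81250.

E[X] = C(56,4)·2^(1−C(4,2)) = 183645/16 ≈ 11477.81250.


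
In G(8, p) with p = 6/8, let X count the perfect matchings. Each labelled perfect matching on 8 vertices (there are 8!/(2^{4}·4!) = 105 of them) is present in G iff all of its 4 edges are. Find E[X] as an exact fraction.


K_8 has 8!/(2^{4}·4!) = 105 labelled perfect matchings.
For each such perfect matching H, let X_H = 1 if all 4 edges of H are present in G. Then P[X_H = 1] = p^{4} = (3/4)^{4} = 81/256.
By linearity: E[X] = Σ_H E[X_H] = 105 · p^{4} = 105 · 81/256 = 8505/256.
Numerically: E[X] ≈ 33.2.

E[X] = 105 · (3/4)^{4} = 8505/256 ≈ 33.2.


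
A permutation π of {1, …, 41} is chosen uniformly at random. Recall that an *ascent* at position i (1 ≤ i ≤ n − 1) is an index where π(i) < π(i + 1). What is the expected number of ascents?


Write X = Σ X_I over i = 1, …, 40, with X_I the indicator of one ascent.
There are 40 indicators.
For each fixed i, the pair (π(i), π(i+1)) is a uniformly random ordered pair of distinct values from {1, …, 41}; by symmetry P[π(i) < π(i+1)] = 1/2.
By linearity: E[X] = 40 · (1/2) = (41 − 1) · (1/2) = 20 ≈ 20.0000.

E[X] = 20 = 20.0000.


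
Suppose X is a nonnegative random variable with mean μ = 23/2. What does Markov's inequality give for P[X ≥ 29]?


μ = E[X] = 23/2, a = 29.
Markov: P[X ≥ 29] ≤ μ/a = (23/2)/29 = 23/58.
Numerically: ≈ 0.39655.
(Since a = 29 > μ = 11.50000, the bound 23/58 is < 1 and informative.)

P[X ≥ 29] ≤ 23/58 ≈ 0.39655.


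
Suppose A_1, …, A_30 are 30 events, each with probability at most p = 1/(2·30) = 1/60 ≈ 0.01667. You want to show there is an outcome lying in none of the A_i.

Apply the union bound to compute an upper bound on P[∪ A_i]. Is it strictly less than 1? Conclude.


Union bound: P[∪_{i=1}^{30} A_i] ≤ Σ_i P[A_i] ≤ 30·p = 30·(1/60) = 1/2.
Numerically: 1/2 ≈ 0.50000.
Is 1/2 < 1? YES.
Since P[∪ A_i] ≤ 1/2 < 1, the complement has P[∩ A_i^c] ≥ 1 − 1/2 = 1/2 > 0, so some outcome avoids every A_i.

30·p = 1/2 ≈ 0.50000; existence CERTIFIED by the union bound.


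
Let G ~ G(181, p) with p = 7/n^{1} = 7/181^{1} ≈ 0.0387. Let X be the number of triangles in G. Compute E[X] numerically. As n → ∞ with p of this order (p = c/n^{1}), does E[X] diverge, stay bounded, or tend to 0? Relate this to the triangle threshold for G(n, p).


Number of potential triangles: C(181, 3) = 971970.
Each occurs with probability p³ ≈ (0.0387)³ ≈ 5.78440e-05.
By linearity: E[X] = C(181, 3)·p³ ≈ 971970 · 5.78440e-05 ≈ 56.223.
Here α = 1, so p = 7/n is exactly at the triangle threshold p ~ 1/n. Asymptotically E[X] → c³/6 = 7³/6 = 343/6 ≈ 57.167, a bounded constant. In this regime the triangle count is asymptotically Poisson(c³/6).

E[X] ≈ 56.223; in regime p = Θ(1/n^{1}) E[X] stays bounded (at the triangle threshold p ~ 1/n).


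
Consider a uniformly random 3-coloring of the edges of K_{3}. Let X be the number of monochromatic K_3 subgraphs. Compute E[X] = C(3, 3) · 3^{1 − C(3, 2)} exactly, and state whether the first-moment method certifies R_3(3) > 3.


E[X] = C(3, 3) · 3^{1 − 3} = 1 · 3^{−2} = 1/9.
As a reduced fraction: E[X] = 1/9 ≈ 0.1111.
Is E[X] < 1? YES.
Since E[X] < 1, there exists a 3-coloring of K_{3} with no monochromatic K_3; hence R_3(3) > 3.

E[X] = 1/9 ≈ 0.1111; E[X] < 1, so R_3(3) > 3.


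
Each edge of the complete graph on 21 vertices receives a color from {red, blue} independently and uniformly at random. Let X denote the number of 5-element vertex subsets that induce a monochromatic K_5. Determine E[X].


Let X = Σ_S X_S over the C(21, 5) = 20349 subsets S of size 5, where X_S = 1 if the K_5 on S is monochromatic.
For a fixed S, the K_5 on S has C(5, 2) = 10 edges. P[all 10 edges red] = (1/2)^10, and likewise for blue, so P[monochromatic] = 2·(1/2)^10 = 2^{1 − 10} = 1/512.
By linearity: E[X] = C(21, 5) · 2^{1 − 10} = 20349 · 1/512 = 20349/512.
Numerically: E[X] ≈ 39.74414.

E[X] = C(21,5)·2^(1−C(5,2)) = 20349/512 ≈ 39.74414.


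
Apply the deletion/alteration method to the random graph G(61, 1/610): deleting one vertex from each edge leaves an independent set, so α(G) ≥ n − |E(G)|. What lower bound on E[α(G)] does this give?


E[|E(G)|] = C(61, 2)·p = 1830 · (1/610) = 3.
E[α(G)] ≥ n − E[|E(G)|] = 61 − 3 = 58.
Numerically: ≈ 58.0000.
(This is only a lower bound; the true E[α(G)] may be larger.)

E[α(G)] ≥ 58 ≈ 58.0000.


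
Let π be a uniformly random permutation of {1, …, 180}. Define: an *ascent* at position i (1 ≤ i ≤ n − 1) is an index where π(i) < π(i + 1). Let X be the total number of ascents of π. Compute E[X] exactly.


Write X = Σ X_I over i = 1, …, 179, with X_I the indicator of one ascent.
There are 179 indicators.
For each fixed i, the pair (π(i), π(i+1)) is a uniformly random ordered pair of distinct values from {1, …, 180}; by symmetry P[π(i) < π(i+1)] = 1/2.
By linearity: E[X] = 179 · (1/2) = (180 − 1) · (1/2) = 179/2 ≈ 89.500000.

E[X] = 179/2 = 89.500000.


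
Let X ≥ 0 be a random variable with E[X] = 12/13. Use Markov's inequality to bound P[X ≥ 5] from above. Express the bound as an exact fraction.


μ = E[X] = 12/13, a = 5.
Markov: P[X ≥ 5] ≤ μ/a = (12/13)/5 = 12/65.
Numerically: ≈ 0.1846.
(Since a = 5 > μ = 0.9231, the bound 12/65 is < 1 and informative.)

P[X ≥ 5] ≤ 12/65 ≈ 0.1846.


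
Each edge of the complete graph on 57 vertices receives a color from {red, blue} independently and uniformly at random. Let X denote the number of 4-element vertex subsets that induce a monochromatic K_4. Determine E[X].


Let X = Σ_S X_S over the C(57, 4) = 395010 subsets S of size 4, where X_S = 1 if the K_4 on S is monochromatic.
For a fixed S, the K_4 on S has C(4, 2) = 6 edges. P[all 6 edges red] = (1/2)^6, and likewise for blue, so P[monochromatic] = 2·(1/2)^6 = 2^{1 − 6} = 1/32.
By linearity of expectation: E[X] = C(57, 4) · 2^{1 − 6} = 395010 · 1/32 = 197505/16.
Numerically: E[X] ≈ 12344.0625.

E[X] = C(57,4)·2^(1−C(4,2)) = 197505/16 ≈ 12344.0625.


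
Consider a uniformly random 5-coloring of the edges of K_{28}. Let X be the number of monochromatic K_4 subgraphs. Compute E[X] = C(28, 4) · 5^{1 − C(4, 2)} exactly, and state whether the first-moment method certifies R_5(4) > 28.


E[X] = C(28, 4) · 5^{1 − 6} = 20475 · 5^{−5} = 20475/3125.
As a reduced fraction: E[X] = 819/125 ≈ 6.552000.
Is E[X] < 1? NO.
Since E[X] ≥ 1, the first-moment bound is inconclusive at n = 28; it does NOT by itself certify R_5(4) > 28.

E[X] = 819/125 ≈ 6.552000; E[X] ≥ 1; first-moment method inconclusive here.


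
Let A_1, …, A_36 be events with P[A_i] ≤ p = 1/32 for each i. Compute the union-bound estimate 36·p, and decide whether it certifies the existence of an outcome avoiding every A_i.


Union bound: P[∪_{i=1}^{36} A_i] ≤ Σ_i P[A_i] ≤ 36·p = 36·(1/32) = 9/8.
Numerically: 9/8 ≈ 1.1250.
Is 9/8 < 1? NO.
Since the bound 9/8 is ≥ 1, the union bound is uninformative here; it does NOT by itself certify existence.

36·p = 9/8 ≈ 1.1250; existence NOT certified by the union bound.


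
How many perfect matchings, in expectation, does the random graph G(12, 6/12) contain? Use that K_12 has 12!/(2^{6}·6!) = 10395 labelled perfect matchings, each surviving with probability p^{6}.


K_12 has 12!/(2^{6}·6!) = 10395 labelled perfect matchings.
For each such perfect matching H, let X_H = 1 if all 6 edges of H are present in G. Then P[X_H = 1] = p^{6} = (1/2)^{6} = 1/64.
Summing the indicators: E[X] = Σ_H E[X_H] = 10395 · p^{6} = 10395 · 1/64 = 10395/64.
Numerically: E[X] ≈ 162.422.

E[X] = 10395 · (1/2)^{6} = 10395/64 ≈ 162.422.


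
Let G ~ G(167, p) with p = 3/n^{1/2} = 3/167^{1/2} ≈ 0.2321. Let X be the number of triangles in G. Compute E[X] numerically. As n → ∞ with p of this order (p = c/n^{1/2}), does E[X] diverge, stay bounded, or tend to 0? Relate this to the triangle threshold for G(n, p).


Number of potential triangles: C(167, 3) = 762355.
Each occurs with probability p³ ≈ (0.2321)³ ≈ 1.251091e-02.
By linearity: E[X] = C(167, 3)·p³ ≈ 762355 · 1.251091e-02 ≈ 9537.7583.
Since α = 1/2 < 1, p = c/n^{1/2} ≫ 1/n is above the triangle threshold p ~ 1/n. Asymptotically E[X] ~ (c³/6)·n^{3(1−α)} = (3³/6)·n^{1.5} → ∞; triangles are abundant w.h.p.

E[X] ≈ 9537.7583; in regime p = Θ(1/n^{1/2}) E[X] diverges (above the triangle threshold p ~ 1/n).


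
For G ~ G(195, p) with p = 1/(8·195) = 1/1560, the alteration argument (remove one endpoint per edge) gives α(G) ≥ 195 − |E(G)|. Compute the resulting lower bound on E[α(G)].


E[|E(G)|] = C(195, 2)·p = 18915 · (1/1560) = 97/8.
E[α(G)] ≥ n − E[|E(G)|] = 195 − 97/8 = 1463/8.
Numerically: ≈ 182.87500.
(This is only a lower bound; the true E[α(G)] may be larger.)

E[α(G)] ≥ 1463/8 ≈ 182.87500.


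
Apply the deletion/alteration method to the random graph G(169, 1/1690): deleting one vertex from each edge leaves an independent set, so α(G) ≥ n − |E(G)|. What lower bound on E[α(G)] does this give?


E[|E(G)|] = C(169, 2)·p = 14196 · (1/1690) = 42/5.
E[α(G)] ≥ n − E[|E(G)|] = 169 − 42/5 = 803/5.
Numerically: ≈ 160.6000.
(This is only a lower bound; the true E[α(G)] may be larger.)

E[α(G)] ≥ 803/5 ≈ 160.6000.


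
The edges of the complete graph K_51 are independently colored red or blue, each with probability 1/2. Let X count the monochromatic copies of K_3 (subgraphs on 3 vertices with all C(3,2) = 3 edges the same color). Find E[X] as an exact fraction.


Let X = Σ_S X_S over the C(51, 3) = 20825 subsets S of size 3, where X_S = 1 if the K_3 on S is monochromatic.
For a fixed S, the K_3 on S has C(3, 2) = 3 edges. P[all 3 edges red] = (1/2)^3, and likewise for blue, so P[monochromatic] = 2·(1/2)^3 = 2^{1 − 3} = 1/4.
Summing: E[X] = C(51, 3) · 2^{1 − 3} = 20825 · 1/4 = 20825/4.
Numerically: E[X] ≈ 5206.250.

E[X] = C(51,3)·2^(1−C(3,2)) = 20825/4 ≈ 5206.250.


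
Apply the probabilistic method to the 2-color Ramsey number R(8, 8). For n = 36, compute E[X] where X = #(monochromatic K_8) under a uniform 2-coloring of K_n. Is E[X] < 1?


E[X] = C(36, 8) · 2^{1 − 28} = 30260340 · 2^{−27} = 30260340/134217728.
As a reduced fraction: E[X] = 7565085/33554432 ≈ 0.2255.
Is E[X] < 1? YES.
Since E[X] < 1, there exists a 2-coloring of K_{36} with no monochromatic K_8; hence R(8, 8) > 36.

E[X] = 7565085/33554432 ≈ 0.2255; E[X] < 1, so R(8, 8) > 36.


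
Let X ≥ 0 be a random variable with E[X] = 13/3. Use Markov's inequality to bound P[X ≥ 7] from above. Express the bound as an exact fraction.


μ = E[X] = 13/3, a = 7.
Markov: P[X ≥ 7] ≤ μ/a = (13/3)/7 = 13/21.
Numerically: ≈ 0.619048.
(Since a = 7 > μ = 4.333333, the bound 13/21 is < 1 and informative.)

P[X ≥ 7] ≤ 13/21 ≈ 0.619048.


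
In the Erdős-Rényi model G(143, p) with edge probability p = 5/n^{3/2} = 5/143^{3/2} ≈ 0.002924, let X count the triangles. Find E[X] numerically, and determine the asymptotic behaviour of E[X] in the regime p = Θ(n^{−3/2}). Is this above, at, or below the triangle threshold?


Number of potential triangles: C(143, 3) = 477191.
Each occurs with probability p³ ≈ (0.002924)³ ≈ 2.499757e-08.
By linearity: E[X] = C(143, 3)·p³ ≈ 477191 · 2.499757e-08 ≈ 0.0119.
Since α = 3/2 > 1, p = c/n^{3/2} = o(1/n) is below the triangle threshold p ~ 1/n. Asymptotically E[X] ~ (c³/6)·n^{3(1−α)} = (5³/6)·n^{-1.5} → 0, so by Markov's inequality G has no triangles w.h.p.

E[X] ≈ 0.0119; in regime p = Θ(1/n^{3/2}) E[X] tends to 0 (below the triangle threshold p ~ 1/n).


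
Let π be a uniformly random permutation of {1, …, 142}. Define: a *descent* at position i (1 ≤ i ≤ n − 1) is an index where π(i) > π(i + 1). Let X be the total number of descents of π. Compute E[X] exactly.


Write X = Σ X_I over i = 1, …, 141, with X_I the indicator of one descent.
There are 141 indicators.
For each fixed i, the pair (π(i), π(i+1)) is a uniformly random ordered pair of distinct values from {1, …, 142}; by symmetry P[π(i) > π(i+1)] = 1/2.
By linearity: E[X] = 141 · (1/2) = (142 − 1) · (1/2) = 141/2 ≈ 70.500.

E[X] = 141/2 = 70.500.


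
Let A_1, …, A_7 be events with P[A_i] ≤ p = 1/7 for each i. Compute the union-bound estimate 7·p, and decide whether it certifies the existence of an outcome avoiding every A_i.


Union bound: P[∪_{i=1}^{7} A_i] ≤ Σ_i P[A_i] ≤ 7·p = 7·(1/7) = 1.
Numerically: 1 ≈ 1.000.
Is 1 < 1? NO.
Since the bound 1 is ≥ 1, the union bound is uninformative here; it does NOT by itself certify existence.

7·p = 1 ≈ 1.000; existence NOT certified by the union bound.


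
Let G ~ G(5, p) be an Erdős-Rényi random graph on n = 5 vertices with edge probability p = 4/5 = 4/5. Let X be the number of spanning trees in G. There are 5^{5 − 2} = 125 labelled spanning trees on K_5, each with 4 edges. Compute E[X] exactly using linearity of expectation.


K_5 has 5^{5 − 2} = 125 labelled spanning trees.
For each such spanning tree H, let X_H = 1 if all 4 edges of H are present in G. Then P[X_H = 1] = p^{4} = (4/5)^{4} = 256/625.
By linearity: E[X] = Σ_H E[X_H] = 125 · p^{4} = 125 · 256/625 = 256/5.
Numerically: E[X] ≈ 51.2.

E[X] = 125 · (4/5)^{4} = 256/5 ≈ 51.2.


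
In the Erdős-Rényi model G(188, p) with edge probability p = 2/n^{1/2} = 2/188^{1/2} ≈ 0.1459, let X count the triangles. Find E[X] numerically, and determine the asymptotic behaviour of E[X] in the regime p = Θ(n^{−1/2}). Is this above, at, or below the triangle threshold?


Number of potential triangles: C(188, 3) = 1089836.
Each occurs with probability p³ ≈ (0.1459)³ ≈ 3.103510e-03.
By linearity: E[X] = C(188, 3)·p³ ≈ 1089836 · 3.103510e-03 ≈ 3382.3174.
Since α = 1/2 < 1, p = c/n^{1/2} ≫ 1/n is above the triangle threshold p ~ 1/n. Asymptotically E[X] ~ (c³/6)·n^{3(1−α)} = (2³/6)·n^{1.5} → ∞; triangles are abundant w.h.p.

E[X] ≈ 3382.3174; in regime p = Θ(1/n^{1/2}) E[X] diverges (above the triangle threshold p ~ 1/n).


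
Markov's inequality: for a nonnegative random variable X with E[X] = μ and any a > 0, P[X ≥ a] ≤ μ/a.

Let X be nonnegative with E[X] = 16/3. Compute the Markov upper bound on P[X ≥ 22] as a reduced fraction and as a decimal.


μ = E[X] = 16/3, a = 22.
Markov: P[X ≥ 22] ≤ μ/a = (16/3)/22 = 8/33.
Numerically: ≈ 0.242.
(Since a = 22 > μ = 5.333, the bound 8/33 is < 1 and informative.)

P[X ≥ 22] ≤ 8/33 ≈ 0.242.


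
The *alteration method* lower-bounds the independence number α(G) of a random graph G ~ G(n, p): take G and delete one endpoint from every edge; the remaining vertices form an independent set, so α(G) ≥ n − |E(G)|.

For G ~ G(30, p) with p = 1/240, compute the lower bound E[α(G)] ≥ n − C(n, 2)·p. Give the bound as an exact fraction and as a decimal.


E[|E(G)|] = C(30, 2)·p = 435 · (1/240) = 29/16.
E[α(G)] ≥ n − E[|E(G)|] = 30 − 29/16 = 451/16.
Numerically: ≈ 28.1875.
(This is only a lower bound; the true E[α(G)] may be larger.)

E[α(G)] ≥ 451/16 ≈ 28.1875.


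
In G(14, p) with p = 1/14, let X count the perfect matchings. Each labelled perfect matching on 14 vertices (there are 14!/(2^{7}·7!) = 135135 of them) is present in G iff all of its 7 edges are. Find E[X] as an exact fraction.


K_14 has 14!/(2^{7}·7!) = 135135 labelled perfect matchings.
For each such perfect matching H, let X_H = 1 if all 7 edges of H are present in G. Then P[X_H = 1] = p^{7} = (1/14)^{7} = 1/105413504.
Summing the indicators: E[X] = Σ_H E[X_H] = 135135 · p^{7} = 135135 · 1/105413504 = 19305/15059072.
Numerically: E[X] ≈ 0.00128.

E[X] = 135135 · (1/14)^{7} = 19305/15059072 ≈ 0.00128.


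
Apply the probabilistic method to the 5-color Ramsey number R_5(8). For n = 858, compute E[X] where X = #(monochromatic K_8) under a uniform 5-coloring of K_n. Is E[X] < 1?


E[X] = C(858, 8) · 5^{1 − 28} = 7049584530256467771 · 5^{−27} = 7049584530256467771/7450580596923828125.
As a reduced fraction: E[X] = 7049584530256467771/7450580596923828125 ≈ 0.946179.
Is E[X] < 1? YES.
Since E[X] < 1, there exists a 5-coloring of K_{858} with no monochromatic K_8; hence R_5(8) > 858.

E[X] = 7049584530256467771/7450580596923828125 ≈ 0.946179; E[X] < 1, so R_5(8) > 858.


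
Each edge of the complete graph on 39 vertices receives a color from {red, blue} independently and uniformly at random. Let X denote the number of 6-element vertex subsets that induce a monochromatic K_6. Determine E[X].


Let X = Σ_S X_S over the C(39, 6) = 3262623 subsets S of size 6, where X_S = 1 if the K_6 on S is monochromatic.
For a fixed S, the K_6 on S has C(6, 2) = 15 edges. P[all 15 edges red] = (1/2)^15, and likewise for blue, so P[monochromatic] = 2·(1/2)^15 = 2^{1 − 15} = 1/16384.
By linearity of expectation: E[X] = C(39, 6) · 2^{1 − 15} = 3262623 · 1/16384 = 3262623/16384.
Numerically: E[X] ≈ 199.1347.

E[X] = C(39,6)·2^(1−C(6,2)) = 3262623/16384 ≈ 199.1347.


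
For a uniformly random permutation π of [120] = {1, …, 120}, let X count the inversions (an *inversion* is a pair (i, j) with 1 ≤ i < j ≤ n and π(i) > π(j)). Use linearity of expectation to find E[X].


Write X = Σ X_I over the C(120, 2) = 7140 pairs i < j, with X_I the indicator of one inversion.
There are 7140 indicators.
For each fixed pair i < j, the values π(i) and π(j) are two distinct elements of {1, …, 120} in uniformly random order; by symmetry P[π(i) > π(j)] = 1/2.
By linearity: E[X] = 7140 · (1/2) = C(120, 2) · (1/2) = 7140/2 = 3570 ≈ 3570.000.

E[X] = 3570 = 3570.000.


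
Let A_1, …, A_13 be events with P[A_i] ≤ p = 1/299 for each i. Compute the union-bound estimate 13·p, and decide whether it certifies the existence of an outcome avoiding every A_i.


Union bound: P[∪_{i=1}^{13} A_i] ≤ Σ_i P[A_i] ≤ 13·p = 13·(1/299) = 1/23.
Numerically: 1/23 ≈ 0.043478.
Is 1/23 < 1? YES.
Since P[∪ A_i] ≤ 1/23 < 1, the complement has P[∩ A_i^c] ≥ 1 − 1/23 = 22/23 > 0, so some outcome avoids every A_i.

13·p = 1/23 ≈ 0.043478; existence CERTIFIED by the union bound.


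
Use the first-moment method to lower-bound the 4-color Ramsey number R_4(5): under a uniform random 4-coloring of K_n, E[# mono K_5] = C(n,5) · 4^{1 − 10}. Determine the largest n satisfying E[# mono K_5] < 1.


We need C(n, 5) · 4^{1 − 10} < 1, i.e. C(n, 5) < 4^{10 − 1} = 262144.
Check values of n near the boundary:
  n = 31: C(31, 5) = 169911; 169911 < 262144? YES
  n = 32: C(32, 5) = 201376; 201376 < 262144? YES
  n = 33: C(33, 5) = 237336; 237336 < 262144? YES
  n = 34: C(34, 5) = 278256; 278256 < 262144? NO
  n = 35: C(35, 5) = 324632; 324632 < 262144? NO
The largest n with C(n, 5) < 262144 is n = 33 (where E[X] = 29667/32768 ≈ 0.905365). Hence R_4(5) > 33, i.e. R_4(5) ≥ 34.

Largest n = 33; hence R_4(5) > 33.


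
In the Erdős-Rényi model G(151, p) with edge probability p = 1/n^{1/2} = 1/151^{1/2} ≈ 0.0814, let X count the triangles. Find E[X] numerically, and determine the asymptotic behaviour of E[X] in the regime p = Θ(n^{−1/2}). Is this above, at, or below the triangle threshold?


Number of potential triangles: C(151, 3) = 562475.
Each occurs with probability p³ ≈ (0.0814)³ ≈ 5.38933e-04.
By linearity: E[X] = C(151, 3)·p³ ≈ 562475 · 5.38933e-04 ≈ 303.136.
Since α = 1/2 < 1, p = c/n^{1/2} ≫ 1/n is above the triangle threshold p ~ 1/n. Asymptotically E[X] ~ (c³/6)·n^{3(1−α)} = (1³/6)·n^{1.5} → ∞; triangles are abundant w.h.p.

E[X] ≈ 303.136; in regime p = Θ(1/n^{1/2}) E[X] diverges (above the triangle threshold p ~ 1/n).


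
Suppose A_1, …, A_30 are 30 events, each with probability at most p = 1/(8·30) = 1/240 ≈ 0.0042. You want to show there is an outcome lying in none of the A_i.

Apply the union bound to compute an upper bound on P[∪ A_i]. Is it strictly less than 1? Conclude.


Union bound: P[∪_{i=1}^{30} A_i] ≤ Σ_i P[A_i] ≤ 30·p = 30·(1/240) = 1/8.
Numerically: 1/8 ≈ 0.1250.
Is 1/8 < 1? YES.
Since P[∪ A_i] ≤ 1/8 < 1, the complement has P[∩ A_i^c] ≥ 1 − 1/8 = 7/8 > 0, so some outcome avoids every A_i.

30·p = 1/8 ≈ 0.1250; existence CERTIFIED by the union bound.


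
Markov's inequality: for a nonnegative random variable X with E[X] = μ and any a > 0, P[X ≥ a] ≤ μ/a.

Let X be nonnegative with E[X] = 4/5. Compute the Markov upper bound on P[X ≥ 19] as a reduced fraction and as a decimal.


μ = E[X] = 4/5, a = 19.
Markov: P[X ≥ 19] ≤ μ/a = (4/5)/19 = 4/95.
Numerically: ≈ 0.042105.
(Since a = 19 > μ = 0.800000, the bound 4/95 is < 1 and informative.)

P[X ≥ 19] ≤ 4/95 ≈ 0.042105.


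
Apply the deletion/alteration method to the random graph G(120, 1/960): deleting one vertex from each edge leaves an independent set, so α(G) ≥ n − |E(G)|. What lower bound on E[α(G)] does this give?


E[|E(G)|] = C(120, 2)·p = 7140 · (1/960) = 119/16.
E[α(G)] ≥ n − E[|E(G)|] = 120 − 119/16 = 1801/16.
Numerically: ≈ 112.562.
(This is only a lower bound; the true E[α(G)] may be larger.)

E[α(G)] ≥ 1801/16 ≈ 112.562.


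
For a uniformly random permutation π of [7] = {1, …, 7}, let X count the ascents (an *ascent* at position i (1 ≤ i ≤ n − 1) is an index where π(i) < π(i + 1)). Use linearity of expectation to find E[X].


Write X = Σ X_I over i = 1, …, 6, with X_I the indicator of one ascent.
There are 6 indicators.
For each fixed i, the pair (π(i), π(i+1)) is a uniformly random ordered pair of distinct values from {1, …, 7}; by symmetry P[π(i) < π(i+1)] = 1/2.
By linearity: E[X] = 6 · (1/2) = (7 − 1) · (1/2) = 3 ≈ 3.00000.

E[X] = 3 = 3.00000.


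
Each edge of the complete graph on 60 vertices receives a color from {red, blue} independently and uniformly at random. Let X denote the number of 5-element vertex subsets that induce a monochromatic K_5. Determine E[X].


Let X = Σ_S X_S over the C(60, 5) = 5461512 subsets S of size 5, where X_S = 1 if the K_5 on S is monochromatic.
For a fixed S, the K_5 on S has C(5, 2) = 10 edges. P[all 10 edges red] = (1/2)^10, and likewise for blue, so P[monochromatic] = 2·(1/2)^10 = 2^{1 − 10} = 1/512.
Summing: E[X] = C(60, 5) · 2^{1 − 10} = 5461512 · 1/512 = 682689/64.
Numerically: E[X] ≈ 10667.016.

E[X] = C(60,5)·2^(1−C(5,2)) = 682689/64 ≈ 10667.016.


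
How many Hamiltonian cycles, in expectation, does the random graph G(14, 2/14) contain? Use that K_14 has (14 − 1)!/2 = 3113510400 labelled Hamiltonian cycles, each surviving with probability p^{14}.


K_14 has (14 − 1)!/2 = 3113510400 labelled Hamiltonian cycles.
For each such Hamiltonian cycle H, let X_H = 1 if all 14 edges of H are present in G. Then P[X_H = 1] = p^{14} = (1/7)^{14} = 1/678223072849.
Summing the indicators: E[X] = Σ_H E[X_H] = 3113510400 · p^{14} = 3113510400 · 1/678223072849 = 444787200/96889010407.
Numerically: E[X] ≈ 0.00459069.

E[X] = 3113510400 · (1/7)^{14} = 444787200/96889010407 ≈ 0.00459069.


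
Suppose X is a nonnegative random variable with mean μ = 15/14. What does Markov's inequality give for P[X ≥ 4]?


μ = E[X] = 15/14, a = 4.
Markov: P[X ≥ 4] ≤ μ/a = (15/14)/4 = 15/56.
Numerically: ≈ 0.267857.
(Since a = 4 > μ = 1.071429, the bound 15/56 is < 1 and informative.)

P[X ≥ 4] ≤ 15/56 ≈ 0.267857.


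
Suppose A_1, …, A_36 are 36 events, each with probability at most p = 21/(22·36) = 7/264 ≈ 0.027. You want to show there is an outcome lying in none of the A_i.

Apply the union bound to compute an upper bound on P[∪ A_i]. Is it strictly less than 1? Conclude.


Union bound: P[∪_{i=1}^{36} A_i] ≤ Σ_i P[A_i] ≤ 36·p = 36·(7/264) = 21/22.
Numerically: 21/22 ≈ 0.955.
Is 21/22 < 1? YES.
Since P[∪ A_i] ≤ 21/22 < 1, the complement has P[∩ A_i^c] ≥ 1 − 21/22 = 1/22 > 0, so some outcome avoids every A_i.

36·p = 21/22 ≈ 0.955; existence CERTIFIED by the union bound.


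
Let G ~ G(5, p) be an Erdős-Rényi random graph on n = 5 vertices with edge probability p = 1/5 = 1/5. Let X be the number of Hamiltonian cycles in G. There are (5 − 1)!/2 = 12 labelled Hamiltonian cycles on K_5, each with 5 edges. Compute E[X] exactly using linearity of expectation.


K_5 has (5 − 1)!/2 = 12 labelled Hamiltonian cycles.
For each such Hamiltonian cycle H, let X_H = 1 if all 5 edges of H are present in G. Then P[X_H = 1] = p^{5} = (1/5)^{5} = 1/3125.
By linearity of expectation: E[X] = Σ_H E[X_H] = 12 · p^{5} = 12 · 1/3125 = 12/3125.
Numerically: E[X] ≈ 0.00384.

E[X] = 12 · (1/5)^{5} = 12/3125 ≈ 0.00384.


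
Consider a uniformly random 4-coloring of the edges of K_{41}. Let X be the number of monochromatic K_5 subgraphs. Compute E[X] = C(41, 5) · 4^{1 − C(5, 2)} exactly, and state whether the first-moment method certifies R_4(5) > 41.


E[X] = C(41, 5) · 4^{1 − 10} = 749398 · 4^{−9} = 749398/262144.
As a reduced fraction: E[X] = 374699/131072 ≈ 2.8587.
Is E[X] < 1? NO.
Since E[X] ≥ 1, the first-moment bound is inconclusive at n = 41; it does NOT by itself certify R_4(5) > 41.

E[X] = 374699/131072 ≈ 2.8587; E[X] ≥ 1; first-moment method inconclusive here.


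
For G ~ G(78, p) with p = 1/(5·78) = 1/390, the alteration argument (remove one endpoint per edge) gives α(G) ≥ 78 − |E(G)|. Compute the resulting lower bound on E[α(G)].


E[|E(G)|] = C(78, 2)·p = 3003 · (1/390) = 77/10.
E[α(G)] ≥ n − E[|E(G)|] = 78 − 77/10 = 703/10.
Numerically: ≈ 70.3000.
(This is only a lower bound; the true E[α(G)] may be larger.)

E[α(G)] ≥ 703/10 ≈ 70.3000.


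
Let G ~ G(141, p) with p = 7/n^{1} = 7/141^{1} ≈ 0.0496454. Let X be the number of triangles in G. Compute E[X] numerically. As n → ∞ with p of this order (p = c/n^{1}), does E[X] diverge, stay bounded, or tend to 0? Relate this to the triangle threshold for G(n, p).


Number of potential triangles: C(141, 3) = 457310.
Each occurs with probability p³ ≈ (0.0496454)³ ≈ 1.22359243e-04.
By linearity: E[X] = C(141, 3)·p³ ≈ 457310 · 1.22359243e-04 ≈ 55.956105.
Here α = 1, so p = 7/n is exactly at the triangle threshold p ~ 1/n. Asymptotically E[X] → c³/6 = 7³/6 = 343/6 ≈ 57.166667, a bounded constant. In this regime the triangle count is asymptotically Poisson(c³/6).

E[X] ≈ 55.956105; in regime p = Θ(1/n^{1}) E[X] stays bounded (at the triangle threshold p ~ 1/n).


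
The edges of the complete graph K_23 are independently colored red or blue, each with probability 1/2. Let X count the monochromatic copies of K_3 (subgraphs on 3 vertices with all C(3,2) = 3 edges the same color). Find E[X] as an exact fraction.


Let X = Σ_S X_S over the C(23, 3) = 1771 subsets S of size 3, where X_S = 1 if the K_3 on S is monochromatic.
For a fixed S, the K_3 on S has C(3, 2) = 3 edges. P[all 3 edges red] = (1/2)^3, and likewise for blue, so P[monochromatic] = 2·(1/2)^3 = 2^{1 − 3} = 1/4.
Summing: E[X] = C(23, 3) · 2^{1 − 3} = 1771 · 1/4 = 1771/4.
Numerically: E[X] ≈ 442.7500.

E[X] = C(23,3)·2^(1−C(3,2)) = 1771/4 ≈ 442.7500.


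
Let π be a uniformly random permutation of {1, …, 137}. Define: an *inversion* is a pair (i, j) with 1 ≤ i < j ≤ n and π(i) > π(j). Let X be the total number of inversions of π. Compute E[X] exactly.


Write X = Σ X_I over the C(137, 2) = 9316 pairs i < j, with X_I the indicator of one inversion.
There are 9316 indicators.
For each fixed pair i < j, the values π(i) and π(j) are two distinct elements of {1, …, 137} in uniformly random order; by symmetry P[π(i) > π(j)] = 1/2.
By linearity: E[X] = 9316 · (1/2) = C(137, 2) · (1/2) = 9316/2 = 4658 ≈ 4658.000000.

E[X] = 4658 = 4658.000000.


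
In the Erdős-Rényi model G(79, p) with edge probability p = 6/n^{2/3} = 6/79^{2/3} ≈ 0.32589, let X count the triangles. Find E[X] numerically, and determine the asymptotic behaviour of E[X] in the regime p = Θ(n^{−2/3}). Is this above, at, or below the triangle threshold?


Number of potential triangles: C(79, 3) = 79079.
Each occurs with probability p³ ≈ (0.32589)³ ≈ 3.4609838e-02.
By linearity: E[X] = C(79, 3)·p³ ≈ 79079 · 3.4609838e-02 ≈ 2736.91139.
Since α = 2/3 < 1, p = c/n^{2/3} ≫ 1/n is above the triangle threshold p ~ 1/n. Asymptotically E[X] ~ (c³/6)·n^{3(1−α)} = (6³/6)·n^{1} → ∞; triangles are abundant w.h.p.

E[X] ≈ 2736.91139; in regime p = Θ(1/n^{2/3}) E[X] diverges (above the triangle threshold p ~ 1/n).


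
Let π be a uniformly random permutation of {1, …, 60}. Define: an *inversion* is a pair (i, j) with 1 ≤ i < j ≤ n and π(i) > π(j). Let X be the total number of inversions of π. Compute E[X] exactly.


Write X = Σ X_I over the C(60, 2) = 1770 pairs i < j, with X_I the indicator of one inversion.
There are 1770 indicators.
For each fixed pair i < j, the values π(i) and π(j) are two distinct elements of {1, …, 60} in uniformly random order; by symmetry P[π(i) > π(j)] = 1/2.
By linearity: E[X] = 1770 · (1/2) = C(60, 2) · (1/2) = 1770/2 = 885 ≈ 885.0000.

E[X] = 885 = 885.0000.


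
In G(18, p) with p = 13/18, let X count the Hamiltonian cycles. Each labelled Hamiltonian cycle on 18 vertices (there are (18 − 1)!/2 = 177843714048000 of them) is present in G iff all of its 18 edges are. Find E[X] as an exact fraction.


K_18 has (18 − 1)!/2 = 177843714048000 labelled Hamiltonian cycles.
For each such Hamiltonian cycle H, let X_H = 1 if all 18 edges of H are present in G. Then P[X_H = 1] = p^{18} = (13/18)^{18} = 112455406951957393129/39346408075296537575424.
Summing the indicators: E[X] = Σ_H E[X_H] = 177843714048000 · p^{18} = 177843714048000 · 112455406951957393129/39346408075296537575424 = 1674446952588776589016668875/3294258113514384.
Numerically: E[X] ≈ 5.0829e+11.

E[X] = 177843714048000 · (13/18)^{18} = 1674446952588776589016668875/3294258113514384 ≈ 5.0829e+11.


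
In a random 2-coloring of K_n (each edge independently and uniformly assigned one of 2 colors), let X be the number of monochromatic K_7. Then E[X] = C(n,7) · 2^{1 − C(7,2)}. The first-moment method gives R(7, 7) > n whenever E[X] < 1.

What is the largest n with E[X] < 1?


We need C(n, 7) · 2^{1 − 21} < 1, i.e. C(n, 7) < 2^{21 − 1} = 1048576.
Check values of n near the boundary:
  n = 26: C(26, 7) = 657800; 657800 < 1048576? YES
  n = 27: C(27, 7) = 888030; 888030 < 1048576? YES
  n = 28: C(28, 7) = 1184040; 1184040 < 1048576? NO
  n = 29: C(29, 7) = 1560780; 1560780 < 1048576? NO
  n = 30: C(30, 7) = 2035800; 2035800 < 1048576? NO
The largest n with C(n, 7) < 1048576 is n = 27 (where E[X] = 444015/524288 ≈ 0.847). Hence R(7, 7) > 27, i.e. R(7, 7) ≥ 28.

Largest n = 27; hence R(7, 7) > 27.


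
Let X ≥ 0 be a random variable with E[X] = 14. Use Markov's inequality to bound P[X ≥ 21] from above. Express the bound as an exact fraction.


μ = E[X] = 14, a = 21.
Markov: P[X ≥ 21] ≤ μ/a = (14)/21 = 2/3.
Numerically: ≈ 0.6667.
(Since a = 21 > μ = 14.0000, the bound 2/3 is < 1 and informative.)

P[X ≥ 21] ≤ 2/3 ≈ 0.6667.


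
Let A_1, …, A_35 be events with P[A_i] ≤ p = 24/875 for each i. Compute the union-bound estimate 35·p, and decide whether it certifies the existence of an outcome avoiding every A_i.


Union bound: P[∪_{i=1}^{35} A_i] ≤ Σ_i P[A_i] ≤ 35·p = 35·(24/875) = 24/25.
Numerically: 24/25 ≈ 0.960000.
Is 24/25 < 1? YES.
Since P[∪ A_i] ≤ 24/25 < 1, the complement has P[∩ A_i^c] ≥ 1 − 24/25 = 1/25 > 0, so some outcome avoids every A_i.

35·p = 24/25 ≈ 0.960000; existence CERTIFIED by the union bound.


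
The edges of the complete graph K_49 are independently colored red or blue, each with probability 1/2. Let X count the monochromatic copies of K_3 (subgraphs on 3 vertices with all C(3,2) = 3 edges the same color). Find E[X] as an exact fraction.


Let X = Σ_S X_S over the C(49, 3) = 18424 subsets S of size 3, where X_S = 1 if the K_3 on S is monochromatic.
For a fixed S, the K_3 on S has C(3, 2) = 3 edges. P[all 3 edges red] = (1/2)^3, and likewise for blue, so P[monochromatic] = 2·(1/2)^3 = 2^{1 − 3} = 1/4.
Summing: E[X] = C(49, 3) · 2^{1 − 3} = 18424 · 1/4 = 4606.
Numerically: E[X] ≈ 4606.000000.

E[X] = C(49,3)·2^(1−C(3,2)) = 4606 ≈ 4606.000000.


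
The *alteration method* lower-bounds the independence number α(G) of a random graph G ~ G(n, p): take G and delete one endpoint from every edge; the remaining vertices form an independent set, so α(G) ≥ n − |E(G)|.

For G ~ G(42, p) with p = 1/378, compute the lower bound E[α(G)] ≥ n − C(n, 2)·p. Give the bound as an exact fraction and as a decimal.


E[|E(G)|] = C(42, 2)·p = 861 · (1/378) = 41/18.
E[α(G)] ≥ n − E[|E(G)|] = 42 − 41/18 = 715/18.
Numerically: ≈ 39.722222.
(This is only a lower bound; the true E[α(G)] may be larger.)

E[α(G)] ≥ 715/18 ≈ 39.722222.


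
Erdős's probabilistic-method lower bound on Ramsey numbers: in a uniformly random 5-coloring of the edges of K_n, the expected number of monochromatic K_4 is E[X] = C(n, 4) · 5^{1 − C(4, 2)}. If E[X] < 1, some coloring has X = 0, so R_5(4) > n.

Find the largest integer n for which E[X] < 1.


We need C(n, 4) · 5^{1 − 6} < 1, i.e. C(n, 4) < 5^{6 − 1} = 3125.
Check values of n near the boundary:
  n = 13: C(13, 4) = 715; 715 < 3125? YES
  n = 14: C(14, 4) = 1001; 1001 < 3125? YES
  n = 15: C(15, 4) = 1365; 1365 < 3125? YES
  n = 16: C(16, 4) = 1820; 1820 < 3125? YES
  n = 17: C(17, 4) = 2380; 2380 < 3125? YES
  n = 18: C(18, 4) = 3060; 3060 < 3125? YES
  n = 19: C(19, 4) = 3876; 3876 < 3125? NO
  n = 20: C(20, 4) = 4845; 4845 < 3125? NO
The largest n with C(n, 4) < 3125 is n = 18 (where E[X] = 612/625 ≈ 0.979). Hence R_5(4) > 18, i.e. R_5(4) ≥ 19.

Largest n = 18; hence R_5(4) > 18.


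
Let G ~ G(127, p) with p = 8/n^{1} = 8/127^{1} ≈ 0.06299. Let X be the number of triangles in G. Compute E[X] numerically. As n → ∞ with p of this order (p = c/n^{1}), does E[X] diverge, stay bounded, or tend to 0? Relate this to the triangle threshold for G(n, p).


Number of potential triangles: C(127, 3) = 333375.
Each occurs with probability p³ ≈ (0.06299)³ ≈ 2.499533e-04.
By linearity: E[X] = C(127, 3)·p³ ≈ 333375 · 2.499533e-04 ≈ 83.3282.
Here α = 1, so p = 8/n is exactly at the triangle threshold p ~ 1/n. Asymptotically E[X] → c³/6 = 8³/6 = 256/3 ≈ 85.3333, a bounded constant. In this regime the triangle count is asymptotically Poisson(c³/6).

E[X] ≈ 83.3282; in regime p = Θ(1/n^{1}) E[X] stays bounded (at the triangle threshold p ~ 1/n).


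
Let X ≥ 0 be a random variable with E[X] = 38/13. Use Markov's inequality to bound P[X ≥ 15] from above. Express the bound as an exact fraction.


μ = E[X] = 38/13, a = 15.
Markov: P[X ≥ 15] ≤ μ/a = (38/13)/15 = 38/195.
Numerically: ≈ 0.194872.
(Since a = 15 > μ = 2.923077, the bound 38/195 is < 1 and informative.)

P[X ≥ 15] ≤ 38/195 ≈ 0.194872.


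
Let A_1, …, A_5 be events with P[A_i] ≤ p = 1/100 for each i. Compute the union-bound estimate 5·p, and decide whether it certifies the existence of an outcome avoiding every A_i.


Union bound: P[∪_{i=1}^{5} A_i] ≤ Σ_i P[A_i] ≤ 5·p = 5·(1/100) = 1/20.
Numerically: 1/20 ≈ 0.0500000.
Is 1/20 < 1? YES.
Since P[∪ A_i] ≤ 1/20 < 1, the complement has P[∩ A_i^c] ≥ 1 − 1/20 = 19/20 > 0, so some outcome avoids every A_i.

5·p = 1/20 ≈ 0.0500000; existence CERTIFIED by the union bound.


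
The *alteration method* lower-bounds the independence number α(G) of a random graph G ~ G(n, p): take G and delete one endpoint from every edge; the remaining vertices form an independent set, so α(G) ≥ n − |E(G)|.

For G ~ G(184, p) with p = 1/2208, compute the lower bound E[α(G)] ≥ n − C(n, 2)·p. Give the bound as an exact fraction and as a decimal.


E[|E(G)|] = C(184, 2)·p = 16836 · (1/2208) = 61/8.
E[α(G)] ≥ n − E[|E(G)|] = 184 − 61/8 = 1411/8.
Numerically: ≈ 176.37500.
(This is only a lower bound; the true E[α(G)] may be larger.)

E[α(G)] ≥ 1411/8 ≈ 176.37500.


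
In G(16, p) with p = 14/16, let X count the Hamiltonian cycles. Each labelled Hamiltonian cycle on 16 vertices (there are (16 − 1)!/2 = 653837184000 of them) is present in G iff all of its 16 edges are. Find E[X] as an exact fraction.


K_16 has (16 − 1)!/2 = 653837184000 labelled Hamiltonian cycles.
For each such Hamiltonian cycle H, let X_H = 1 if all 16 edges of H are present in G. Then P[X_H = 1] = p^{16} = (7/8)^{16} = 33232930569601/281474976710656.
Summing the indicators: E[X] = Σ_H E[X_H] = 653837184000 · p^{16} = 653837184000 · 33232930569601/281474976710656 = 21219654042671322112875/274877906944.
Numerically: E[X] ≈ 7.7197e+10.

E[X] = 653837184000 · (7/8)^{16} = 21219654042671322112875/274877906944 ≈ 7.7197e+10.


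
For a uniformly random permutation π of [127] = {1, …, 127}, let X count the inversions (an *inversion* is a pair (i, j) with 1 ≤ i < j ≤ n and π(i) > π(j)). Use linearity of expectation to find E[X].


Write X = Σ X_I over the C(127, 2) = 8001 pairs i < j, with X_I the indicator of one inversion.
There are 8001 indicators.
For each fixed pair i < j, the values π(i) and π(j) are two distinct elements of {1, …, 127} in uniformly random order; by symmetry P[π(i) > π(j)] = 1/2.
By linearity: E[X] = 8001 · (1/2) = C(127, 2) · (1/2) = 8001/2 = 8001/2 ≈ 4000.500000.

E[X] = 8001/2 = 4000.500000.


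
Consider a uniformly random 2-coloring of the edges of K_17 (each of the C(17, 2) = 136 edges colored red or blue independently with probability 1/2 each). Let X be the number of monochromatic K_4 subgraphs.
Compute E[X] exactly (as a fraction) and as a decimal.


Let X = Σ_S X_S over the C(17, 4) = 2380 subsets S of size 4, where X_S = 1 if the K_4 on S is monochromatic.
For a fixed S, the K_4 on S has C(4, 2) = 6 edges. P[all 6 edges red] = (1/2)^6, and likewise for blue, so P[monochromatic] = 2·(1/2)^6 = 2^{1 − 6} = 1/32.
By linearity of expectation: E[X] = C(17, 4) · 2^{1 − 6} = 2380 · 1/32 = 595/8.
Numerically: E[X] ≈ 74.375000.

E[X] = C(17,4)·2^(1−C(4,2)) = 595/8 ≈ 74.375000.
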